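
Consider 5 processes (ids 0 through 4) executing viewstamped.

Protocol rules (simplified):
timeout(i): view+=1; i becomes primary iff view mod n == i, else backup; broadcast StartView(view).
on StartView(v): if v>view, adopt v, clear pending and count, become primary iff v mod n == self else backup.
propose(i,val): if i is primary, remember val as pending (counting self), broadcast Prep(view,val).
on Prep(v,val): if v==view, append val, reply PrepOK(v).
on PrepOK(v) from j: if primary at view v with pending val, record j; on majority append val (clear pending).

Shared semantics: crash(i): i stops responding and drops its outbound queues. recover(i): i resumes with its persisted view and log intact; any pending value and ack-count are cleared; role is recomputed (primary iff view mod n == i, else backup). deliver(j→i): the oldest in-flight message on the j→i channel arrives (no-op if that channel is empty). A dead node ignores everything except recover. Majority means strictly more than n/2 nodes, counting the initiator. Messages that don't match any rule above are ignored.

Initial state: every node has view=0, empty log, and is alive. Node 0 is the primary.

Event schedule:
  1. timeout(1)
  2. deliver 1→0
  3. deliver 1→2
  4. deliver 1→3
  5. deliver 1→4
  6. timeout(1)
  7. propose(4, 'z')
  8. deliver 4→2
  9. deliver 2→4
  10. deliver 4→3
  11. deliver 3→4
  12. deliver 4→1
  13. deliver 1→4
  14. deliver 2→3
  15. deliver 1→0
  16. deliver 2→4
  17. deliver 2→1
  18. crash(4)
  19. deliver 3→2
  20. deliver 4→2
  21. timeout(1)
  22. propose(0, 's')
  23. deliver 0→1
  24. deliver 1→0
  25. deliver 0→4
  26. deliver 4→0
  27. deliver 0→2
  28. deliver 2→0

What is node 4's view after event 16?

e1 timeout(1): 1[prim,v=1,-]
e2 deliver 1→0: 0[back,v=1,-]
e3 deliver 1→2: 2[back,v=1,-]
e4 deliver 1→3: 3[back,v=1,-]
e5 deliver 1→4: 4[back,v=1,-]
e6 timeout(1): 1[back,v=2,-]
e7 propose(4,'z'): ·
e8 deliver 4→2: ·
e9 deliver 2→4: ·
e10 deliver 4→3: ·
e11 deliver 3→4: ·
e12 deliver 4→1: ·
e13 deliver 1→4: 4[back,v=2,-]
e14 deliver 2→3: ·
e15 deliver 1→0: 0[back,v=2,-]
e16 deliver 2→4: ·

2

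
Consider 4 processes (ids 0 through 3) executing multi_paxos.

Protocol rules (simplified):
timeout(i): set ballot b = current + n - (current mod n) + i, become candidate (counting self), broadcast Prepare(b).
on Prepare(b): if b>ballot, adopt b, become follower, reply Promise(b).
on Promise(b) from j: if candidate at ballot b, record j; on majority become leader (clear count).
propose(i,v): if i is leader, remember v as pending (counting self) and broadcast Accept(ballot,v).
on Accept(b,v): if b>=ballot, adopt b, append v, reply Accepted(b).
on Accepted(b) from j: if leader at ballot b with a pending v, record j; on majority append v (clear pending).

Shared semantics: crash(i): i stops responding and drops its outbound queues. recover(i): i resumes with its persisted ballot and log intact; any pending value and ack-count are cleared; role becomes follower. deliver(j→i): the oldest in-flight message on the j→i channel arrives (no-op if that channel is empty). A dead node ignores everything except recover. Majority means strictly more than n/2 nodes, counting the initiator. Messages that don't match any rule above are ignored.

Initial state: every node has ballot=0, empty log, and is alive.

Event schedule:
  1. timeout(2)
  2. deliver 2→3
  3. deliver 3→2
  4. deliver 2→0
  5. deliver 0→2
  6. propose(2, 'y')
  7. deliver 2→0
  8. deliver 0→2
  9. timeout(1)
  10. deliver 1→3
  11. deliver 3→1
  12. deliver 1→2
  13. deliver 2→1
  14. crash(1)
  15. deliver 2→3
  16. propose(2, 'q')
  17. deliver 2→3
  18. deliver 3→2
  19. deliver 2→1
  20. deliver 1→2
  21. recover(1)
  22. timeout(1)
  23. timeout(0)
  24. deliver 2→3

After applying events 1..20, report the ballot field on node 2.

6

1. timeout(2):  <2:cand b6 ->
2. deliver 2→3:  <3:foll b6 ->
3. deliver 3→2:  nop
4. deliver 2→0:  <0:foll b6 ->
5. deliver 0→2:  <2:lead b6 ->
6. propose(2,'y'):  nop
7. deliver 2→0:  <0:foll b6 y>
8. deliver 0→2:  nop
9. timeout(1):  <1:cand b5 ->
10. deliver 1→3:  nop
11. deliver 3→1:  nop
12. deliver 1→2:  nop
13. deliver 2→1:  <1:foll b6 ->
14. crash(1):  <1:✗foll b6 ->
15. deliver 2→3:  <3:foll b6 y>
16. propose(2,'q'):  nop
17. deliver 2→3:  <3:foll b6 y,q>
18. deliver 3→2:  nop
19. deliver 2→1:  nop
20. deliver 1→2:  nop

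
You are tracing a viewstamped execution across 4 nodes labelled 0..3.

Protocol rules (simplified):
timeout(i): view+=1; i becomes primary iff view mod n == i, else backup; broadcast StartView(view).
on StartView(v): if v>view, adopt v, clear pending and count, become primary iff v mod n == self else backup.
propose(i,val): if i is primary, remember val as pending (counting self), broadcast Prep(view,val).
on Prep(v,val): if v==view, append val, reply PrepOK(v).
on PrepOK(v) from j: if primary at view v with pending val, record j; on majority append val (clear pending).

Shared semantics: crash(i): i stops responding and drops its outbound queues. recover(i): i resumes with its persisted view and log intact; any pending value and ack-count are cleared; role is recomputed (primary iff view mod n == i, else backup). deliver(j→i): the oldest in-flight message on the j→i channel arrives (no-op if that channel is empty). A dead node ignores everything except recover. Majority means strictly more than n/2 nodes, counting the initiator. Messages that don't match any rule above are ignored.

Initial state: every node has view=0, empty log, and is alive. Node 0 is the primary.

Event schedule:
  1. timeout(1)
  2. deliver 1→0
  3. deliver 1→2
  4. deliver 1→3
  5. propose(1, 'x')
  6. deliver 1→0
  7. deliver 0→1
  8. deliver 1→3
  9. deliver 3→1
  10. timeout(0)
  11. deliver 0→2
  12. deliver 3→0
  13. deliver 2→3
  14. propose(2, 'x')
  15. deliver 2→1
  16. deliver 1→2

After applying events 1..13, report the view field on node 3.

1

step 1 timeout(1): 1={prim,v=1,log=-}
step 2 deliver 1→0: 0={back,v=1,log=-}
step 3 deliver 1→2: 2={back,v=1,log=-}
step 4 deliver 1→3: 3={back,v=1,log=-}
step 5 propose(1,'x'): —
step 6 deliver 1→0: 0={back,v=1,log=x}
step 7 deliver 0→1: —
step 8 deliver 1→3: 3={back,v=1,log=x}
step 9 deliver 3→1: 1={prim,v=1,log=x}
step 10 timeout(0): 0={back,v=2,log=x}
step 11 deliver 0→2: 2={prim,v=2,log=-}
step 12 deliver 3→0: —
step 13 deliver 2→3: —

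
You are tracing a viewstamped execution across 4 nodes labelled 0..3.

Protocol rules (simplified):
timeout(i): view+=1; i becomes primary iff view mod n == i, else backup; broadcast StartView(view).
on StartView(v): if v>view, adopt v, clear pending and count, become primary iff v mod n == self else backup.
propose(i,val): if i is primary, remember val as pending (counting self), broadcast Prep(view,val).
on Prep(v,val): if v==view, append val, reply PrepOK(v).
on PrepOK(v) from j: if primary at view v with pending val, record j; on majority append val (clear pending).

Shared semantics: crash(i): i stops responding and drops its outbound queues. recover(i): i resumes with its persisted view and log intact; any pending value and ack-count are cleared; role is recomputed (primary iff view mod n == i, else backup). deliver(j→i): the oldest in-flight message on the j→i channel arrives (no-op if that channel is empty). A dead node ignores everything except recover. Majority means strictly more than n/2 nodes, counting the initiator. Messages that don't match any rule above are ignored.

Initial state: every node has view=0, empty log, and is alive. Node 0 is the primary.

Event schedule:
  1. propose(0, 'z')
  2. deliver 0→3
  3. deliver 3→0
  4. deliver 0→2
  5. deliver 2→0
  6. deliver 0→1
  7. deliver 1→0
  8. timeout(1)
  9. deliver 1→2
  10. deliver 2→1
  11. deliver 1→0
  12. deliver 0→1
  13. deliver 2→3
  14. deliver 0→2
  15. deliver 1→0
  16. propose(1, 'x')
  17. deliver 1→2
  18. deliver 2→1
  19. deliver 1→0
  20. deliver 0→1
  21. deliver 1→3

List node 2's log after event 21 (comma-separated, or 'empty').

[1] propose(0,'z') → ∅
[2] deliver 0→3 → N3(back v0 [z])
[3] deliver 3→0 → ∅
[4] deliver 0→2 → N2(back v0 [z])
[5] deliver 2→0 → N0(prim v0 [z])
[6] deliver 0→1 → N1(back v0 [z])
[7] deliver 1→0 → ∅
[8] timeout(1) → N1(prim v1 [z])
[9] deliver 1→2 → N2(back v1 [z])
[10] deliver 2→1 → ∅
[11] deliver 1→0 → N0(back v1 [z])
[12] deliver 0→1 → ∅
[13] deliver 2→3 → ∅
[14] deliver 0→2 → ∅
[15] deliver 1→0 → ∅
[16] propose(1,'x') → ∅
[17] deliver 1→2 → N2(back v1 [z,x])
[18] deliver 2→1 → ∅
[19] deliver 1→0 → N0(back v1 [z,x])
[20] deliver 0→1 → N1(prim v1 [z,x])
[21] deliver 1→3 → N3(back v1 [z])

z,x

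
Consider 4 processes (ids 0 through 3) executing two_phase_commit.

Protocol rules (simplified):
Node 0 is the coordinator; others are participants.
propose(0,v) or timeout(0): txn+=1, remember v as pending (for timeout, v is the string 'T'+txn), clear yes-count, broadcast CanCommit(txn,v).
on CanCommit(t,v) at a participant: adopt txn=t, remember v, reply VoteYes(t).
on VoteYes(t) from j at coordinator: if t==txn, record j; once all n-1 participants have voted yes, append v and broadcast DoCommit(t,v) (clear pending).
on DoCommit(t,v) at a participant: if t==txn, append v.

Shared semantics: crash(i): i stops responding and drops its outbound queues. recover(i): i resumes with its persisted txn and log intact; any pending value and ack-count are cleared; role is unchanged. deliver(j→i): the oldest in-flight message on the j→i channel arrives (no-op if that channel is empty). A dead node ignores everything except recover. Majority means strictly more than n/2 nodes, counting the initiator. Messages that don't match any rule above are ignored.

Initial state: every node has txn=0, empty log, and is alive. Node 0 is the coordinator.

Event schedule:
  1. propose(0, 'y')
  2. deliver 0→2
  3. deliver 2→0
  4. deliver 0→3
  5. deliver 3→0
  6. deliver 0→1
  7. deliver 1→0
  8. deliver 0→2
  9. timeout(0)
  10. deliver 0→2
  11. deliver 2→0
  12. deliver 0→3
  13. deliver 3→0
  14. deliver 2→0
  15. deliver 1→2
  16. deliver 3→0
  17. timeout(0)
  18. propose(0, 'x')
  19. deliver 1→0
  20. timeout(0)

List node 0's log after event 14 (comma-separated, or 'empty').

y

e1 propose(0,'y'): 0[coor,t=1,-]
e2 deliver 0→2: 2[part,t=1,-]
e3 deliver 2→0: ·
e4 deliver 0→3: 3[part,t=1,-]
e5 deliver 3→0: ·
e6 deliver 0→1: 1[part,t=1,-]
e7 deliver 1→0: 0[coor,t=1,y]
e8 deliver 0→2: 2[part,t=1,y]
e9 timeout(0): 0[coor,t=2,y]
e10 deliver 0→2: 2[part,t=2,y]
e11 deliver 2→0: ·
e12 deliver 0→3: 3[part,t=1,y]
e13 deliver 3→0: ·
e14 deliver 2→0: ·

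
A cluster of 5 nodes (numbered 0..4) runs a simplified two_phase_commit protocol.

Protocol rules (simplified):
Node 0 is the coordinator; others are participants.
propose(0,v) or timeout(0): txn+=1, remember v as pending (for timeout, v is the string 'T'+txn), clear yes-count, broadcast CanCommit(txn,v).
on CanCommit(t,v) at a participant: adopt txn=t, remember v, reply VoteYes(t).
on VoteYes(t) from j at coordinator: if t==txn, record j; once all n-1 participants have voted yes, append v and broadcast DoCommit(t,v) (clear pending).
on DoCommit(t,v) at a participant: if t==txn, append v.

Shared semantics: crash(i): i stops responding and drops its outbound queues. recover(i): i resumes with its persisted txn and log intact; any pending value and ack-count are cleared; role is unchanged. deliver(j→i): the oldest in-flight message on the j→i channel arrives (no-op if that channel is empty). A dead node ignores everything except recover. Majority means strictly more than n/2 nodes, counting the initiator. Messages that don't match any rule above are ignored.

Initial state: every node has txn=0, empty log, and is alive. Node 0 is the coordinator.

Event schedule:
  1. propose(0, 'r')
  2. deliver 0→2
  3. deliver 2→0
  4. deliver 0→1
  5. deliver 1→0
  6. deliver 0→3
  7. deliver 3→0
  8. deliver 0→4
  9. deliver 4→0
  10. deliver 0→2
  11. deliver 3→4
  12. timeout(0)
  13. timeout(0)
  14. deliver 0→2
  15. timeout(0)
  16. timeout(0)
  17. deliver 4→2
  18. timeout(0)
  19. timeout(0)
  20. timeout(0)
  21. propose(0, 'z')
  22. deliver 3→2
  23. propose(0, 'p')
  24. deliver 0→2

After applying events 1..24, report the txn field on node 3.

step 1 propose(0,'r'): 0={coor,t=1,log=-}
step 2 deliver 0→2: 2={part,t=1,log=-}
step 3 deliver 2→0: —
step 4 deliver 0→1: 1={part,t=1,log=-}
step 5 deliver 1→0: —
step 6 deliver 0→3: 3={part,t=1,log=-}
step 7 deliver 3→0: —
step 8 deliver 0→4: 4={part,t=1,log=-}
step 9 deliver 4→0: 0={coor,t=1,log=r}
step 10 deliver 0→2: 2={part,t=1,log=r}
step 11 deliver 3→4: —
step 12 timeout(0): 0={coor,t=2,log=r}
step 13 timeout(0): 0={coor,t=3,log=r}
step 14 deliver 0→2: 2={part,t=2,log=r}
step 15 timeout(0): 0={coor,t=4,log=r}
step 16 timeout(0): 0={coor,t=5,log=r}
step 17 deliver 4→2: —
step 18 timeout(0): 0={coor,t=6,log=r}
step 19 timeout(0): 0={coor,t=7,log=r}
step 20 timeout(0): 0={coor,t=8,log=r}
step 21 propose(0,'z'): 0={coor,t=9,log=r}
step 22 deliver 3→2: —
step 23 propose(0,'p'): 0={coor,t=10,log=r}
step 24 deliver 0→2: 2={part,t=3,log=r}

1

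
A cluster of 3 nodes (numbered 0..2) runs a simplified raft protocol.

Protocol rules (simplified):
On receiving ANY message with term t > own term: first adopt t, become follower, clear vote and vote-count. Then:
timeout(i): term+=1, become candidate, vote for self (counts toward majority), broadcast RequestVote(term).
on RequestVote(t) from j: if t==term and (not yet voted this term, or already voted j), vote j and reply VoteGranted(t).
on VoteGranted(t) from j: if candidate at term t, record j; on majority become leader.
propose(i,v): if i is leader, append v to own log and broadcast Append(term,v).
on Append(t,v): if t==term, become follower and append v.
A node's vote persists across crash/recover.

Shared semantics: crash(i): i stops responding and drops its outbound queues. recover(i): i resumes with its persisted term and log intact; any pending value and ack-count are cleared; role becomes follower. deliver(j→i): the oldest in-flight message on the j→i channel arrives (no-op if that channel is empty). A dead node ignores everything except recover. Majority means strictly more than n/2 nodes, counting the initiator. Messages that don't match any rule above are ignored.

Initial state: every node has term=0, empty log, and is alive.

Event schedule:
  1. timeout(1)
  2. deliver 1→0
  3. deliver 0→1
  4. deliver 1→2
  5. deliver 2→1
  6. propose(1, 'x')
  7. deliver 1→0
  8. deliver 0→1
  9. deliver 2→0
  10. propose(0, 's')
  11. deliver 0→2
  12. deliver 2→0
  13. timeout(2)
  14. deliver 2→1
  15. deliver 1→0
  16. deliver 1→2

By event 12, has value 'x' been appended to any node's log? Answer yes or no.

1. timeout(1):  <1:cand t1 ->
2. deliver 1→0:  <0:foll t1 ->
3. deliver 0→1:  <1:lead t1 ->
4. deliver 1→2:  <2:foll t1 ->
5. deliver 2→1:  nop
6. propose(1,'x'):  <1:lead t1 x>
7. deliver 1→0:  <0:foll t1 x>
8. deliver 0→1:  nop
9. deliver 2→0:  nop
10. propose(0,'s'):  nop
11. deliver 0→2:  nop
12. deliver 2→0:  nop

yes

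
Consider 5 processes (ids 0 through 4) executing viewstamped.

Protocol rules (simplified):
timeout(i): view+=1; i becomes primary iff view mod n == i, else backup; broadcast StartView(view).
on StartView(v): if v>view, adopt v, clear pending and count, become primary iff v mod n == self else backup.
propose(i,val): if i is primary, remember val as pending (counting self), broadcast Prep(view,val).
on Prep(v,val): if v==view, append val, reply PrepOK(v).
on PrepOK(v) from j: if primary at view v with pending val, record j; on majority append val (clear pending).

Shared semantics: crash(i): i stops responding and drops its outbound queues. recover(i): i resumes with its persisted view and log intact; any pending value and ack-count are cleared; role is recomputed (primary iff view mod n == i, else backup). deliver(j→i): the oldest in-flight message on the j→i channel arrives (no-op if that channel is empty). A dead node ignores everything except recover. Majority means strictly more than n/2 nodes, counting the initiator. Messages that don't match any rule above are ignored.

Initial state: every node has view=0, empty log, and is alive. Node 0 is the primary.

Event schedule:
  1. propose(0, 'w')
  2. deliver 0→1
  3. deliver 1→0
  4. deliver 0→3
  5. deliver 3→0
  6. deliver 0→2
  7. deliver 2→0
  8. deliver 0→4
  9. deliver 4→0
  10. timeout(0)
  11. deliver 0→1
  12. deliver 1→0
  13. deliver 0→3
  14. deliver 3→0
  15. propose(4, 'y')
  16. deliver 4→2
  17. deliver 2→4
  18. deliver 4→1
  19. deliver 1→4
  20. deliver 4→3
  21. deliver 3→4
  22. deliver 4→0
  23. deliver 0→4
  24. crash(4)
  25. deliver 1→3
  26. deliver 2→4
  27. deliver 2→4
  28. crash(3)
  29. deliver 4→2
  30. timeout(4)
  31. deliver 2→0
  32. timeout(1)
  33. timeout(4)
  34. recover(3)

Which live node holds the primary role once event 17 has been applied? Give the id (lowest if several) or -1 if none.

after 1 — propose(0,'w'): ·
after 2 — deliver 0→1: n1:back/v0/[w]
after 3 — deliver 1→0: ·
after 4 — deliver 0→3: n3:back/v0/[w]
after 5 — deliver 3→0: n0:prim/v0/[w]
after 6 — deliver 0→2: n2:back/v0/[w]
after 7 — deliver 2→0: ·
after 8 — deliver 0→4: n4:back/v0/[w]
after 9 — deliver 4→0: ·
after 10 — timeout(0): n0:back/v1/[w]
after 11 — deliver 0→1: n1:prim/v1/[w]
after 12 — deliver 1→0: ·
after 13 — deliver 0→3: n3:back/v1/[w]
after 14 — deliver 3→0: ·
after 15 — propose(4,'y'): ·
after 16 — deliver 4→2: ·
after 17 — deliver 2→4: ·

1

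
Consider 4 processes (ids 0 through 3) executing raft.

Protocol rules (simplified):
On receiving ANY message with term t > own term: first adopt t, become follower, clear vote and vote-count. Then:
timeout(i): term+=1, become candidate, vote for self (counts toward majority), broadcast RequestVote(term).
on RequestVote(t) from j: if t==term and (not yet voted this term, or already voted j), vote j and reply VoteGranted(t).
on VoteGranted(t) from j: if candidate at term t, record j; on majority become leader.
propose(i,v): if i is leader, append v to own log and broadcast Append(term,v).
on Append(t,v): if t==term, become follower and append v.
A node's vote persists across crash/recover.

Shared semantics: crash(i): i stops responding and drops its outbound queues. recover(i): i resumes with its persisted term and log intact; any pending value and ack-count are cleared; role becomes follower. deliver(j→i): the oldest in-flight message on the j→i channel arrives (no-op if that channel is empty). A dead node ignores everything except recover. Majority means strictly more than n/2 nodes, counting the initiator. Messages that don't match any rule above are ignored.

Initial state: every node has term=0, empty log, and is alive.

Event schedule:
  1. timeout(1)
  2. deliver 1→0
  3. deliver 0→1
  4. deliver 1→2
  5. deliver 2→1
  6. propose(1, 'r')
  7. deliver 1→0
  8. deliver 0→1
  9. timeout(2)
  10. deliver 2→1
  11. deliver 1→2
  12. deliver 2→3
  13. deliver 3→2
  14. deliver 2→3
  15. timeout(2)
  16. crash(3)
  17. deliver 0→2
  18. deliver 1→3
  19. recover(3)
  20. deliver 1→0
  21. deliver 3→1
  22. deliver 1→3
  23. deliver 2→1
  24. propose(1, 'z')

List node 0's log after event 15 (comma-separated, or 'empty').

r

[1] timeout(1) → N1(cand t1 [-])
[2] deliver 1→0 → N0(foll t1 [-])
[3] deliver 0→1 → ∅
[4] deliver 1→2 → N2(foll t1 [-])
[5] deliver 2→1 → N1(lead t1 [-])
[6] propose(1,'r') → N1(lead t1 [r])
[7] deliver 1→0 → N0(foll t1 [r])
[8] deliver 0→1 → ∅
[9] timeout(2) → N2(cand t2 [-])
[10] deliver 2→1 → N1(foll t2 [r])
[11] deliver 1→2 → ∅
[12] deliver 2→3 → N3(foll t2 [-])
[13] deliver 3→2 → ∅
[14] deliver 2→3 → ∅
[15] timeout(2) → N2(cand t3 [-])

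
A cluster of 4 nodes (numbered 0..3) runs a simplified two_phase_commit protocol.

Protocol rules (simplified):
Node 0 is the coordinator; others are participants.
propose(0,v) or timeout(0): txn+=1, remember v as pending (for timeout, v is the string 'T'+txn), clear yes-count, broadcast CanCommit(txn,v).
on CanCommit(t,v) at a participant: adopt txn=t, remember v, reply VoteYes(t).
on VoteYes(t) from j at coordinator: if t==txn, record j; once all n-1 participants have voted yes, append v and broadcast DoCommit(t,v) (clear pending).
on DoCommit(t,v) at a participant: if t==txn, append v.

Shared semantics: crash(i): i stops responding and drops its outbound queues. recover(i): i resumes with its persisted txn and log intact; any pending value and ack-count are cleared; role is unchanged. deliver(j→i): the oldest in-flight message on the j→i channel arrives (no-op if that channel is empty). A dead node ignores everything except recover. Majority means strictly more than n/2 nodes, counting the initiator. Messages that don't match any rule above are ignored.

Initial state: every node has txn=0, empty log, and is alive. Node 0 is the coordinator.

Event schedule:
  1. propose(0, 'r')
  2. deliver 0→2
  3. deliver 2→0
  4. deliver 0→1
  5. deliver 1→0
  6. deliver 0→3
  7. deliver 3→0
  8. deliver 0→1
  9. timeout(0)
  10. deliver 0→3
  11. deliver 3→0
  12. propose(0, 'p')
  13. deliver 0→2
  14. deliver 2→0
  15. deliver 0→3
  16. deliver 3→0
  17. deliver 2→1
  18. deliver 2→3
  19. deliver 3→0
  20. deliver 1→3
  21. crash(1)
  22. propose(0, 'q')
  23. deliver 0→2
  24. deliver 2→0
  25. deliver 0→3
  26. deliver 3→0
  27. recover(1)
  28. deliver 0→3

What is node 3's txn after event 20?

2

e1 propose(0,'r'): 0[coor,t=1,-]
e2 deliver 0→2: 2[part,t=1,-]
e3 deliver 2→0: ·
e4 deliver 0→1: 1[part,t=1,-]
e5 deliver 1→0: ·
e6 deliver 0→3: 3[part,t=1,-]
e7 deliver 3→0: 0[coor,t=1,r]
e8 deliver 0→1: 1[part,t=1,r]
e9 timeout(0): 0[coor,t=2,r]
e10 deliver 0→3: 3[part,t=1,r]
e11 deliver 3→0: ·
e12 propose(0,'p'): 0[coor,t=3,r]
e13 deliver 0→2: 2[part,t=1,r]
e14 deliver 2→0: ·
e15 deliver 0→3: 3[part,t=2,r]
e16 deliver 3→0: ·
e17 deliver 2→1: ·
e18 deliver 2→3: ·
e19 deliver 3→0: ·
e20 deliver 1→3: ·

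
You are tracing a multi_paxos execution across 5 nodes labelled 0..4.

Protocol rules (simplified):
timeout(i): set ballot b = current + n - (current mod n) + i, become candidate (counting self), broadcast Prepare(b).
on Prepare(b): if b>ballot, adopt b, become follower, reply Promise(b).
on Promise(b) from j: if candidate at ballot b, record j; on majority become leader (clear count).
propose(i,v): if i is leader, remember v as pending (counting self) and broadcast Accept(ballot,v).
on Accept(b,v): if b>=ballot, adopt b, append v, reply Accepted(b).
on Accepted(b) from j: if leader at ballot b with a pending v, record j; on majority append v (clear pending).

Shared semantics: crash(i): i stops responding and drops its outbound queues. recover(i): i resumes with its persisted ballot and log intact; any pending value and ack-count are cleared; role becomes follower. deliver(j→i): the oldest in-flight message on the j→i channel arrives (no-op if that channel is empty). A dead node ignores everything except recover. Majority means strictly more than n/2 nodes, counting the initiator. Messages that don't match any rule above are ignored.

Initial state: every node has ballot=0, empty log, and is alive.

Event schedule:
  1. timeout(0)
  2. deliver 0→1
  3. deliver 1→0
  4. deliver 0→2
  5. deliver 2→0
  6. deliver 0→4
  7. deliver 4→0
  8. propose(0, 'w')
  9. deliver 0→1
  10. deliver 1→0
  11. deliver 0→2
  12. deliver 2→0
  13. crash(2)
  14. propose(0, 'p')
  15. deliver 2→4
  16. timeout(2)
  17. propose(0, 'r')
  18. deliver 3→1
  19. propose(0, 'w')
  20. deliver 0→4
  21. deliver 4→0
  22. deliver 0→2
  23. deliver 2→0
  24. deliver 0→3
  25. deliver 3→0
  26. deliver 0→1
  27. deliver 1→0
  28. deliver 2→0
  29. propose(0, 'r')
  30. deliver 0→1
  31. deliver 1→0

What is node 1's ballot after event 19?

5

e1 timeout(0): 0[cand,b=5,-]
e2 deliver 0→1: 1[foll,b=5,-]
e3 deliver 1→0: ·
e4 deliver 0→2: 2[foll,b=5,-]
e5 deliver 2→0: 0[lead,b=5,-]
e6 deliver 0→4: 4[foll,b=5,-]
e7 deliver 4→0: ·
e8 propose(0,'w'): ·
e9 deliver 0→1: 1[foll,b=5,w]
e10 deliver 1→0: ·
e11 deliver 0→2: 2[foll,b=5,w]
e12 deliver 2→0: 0[lead,b=5,w]
e13 crash(2): 2[✗foll,b=5,w]
e14 propose(0,'p'): ·
e15 deliver 2→4: ·
e16 timeout(2): ·
e17 propose(0,'r'): ·
e18 deliver 3→1: ·
e19 propose(0,'w'): ·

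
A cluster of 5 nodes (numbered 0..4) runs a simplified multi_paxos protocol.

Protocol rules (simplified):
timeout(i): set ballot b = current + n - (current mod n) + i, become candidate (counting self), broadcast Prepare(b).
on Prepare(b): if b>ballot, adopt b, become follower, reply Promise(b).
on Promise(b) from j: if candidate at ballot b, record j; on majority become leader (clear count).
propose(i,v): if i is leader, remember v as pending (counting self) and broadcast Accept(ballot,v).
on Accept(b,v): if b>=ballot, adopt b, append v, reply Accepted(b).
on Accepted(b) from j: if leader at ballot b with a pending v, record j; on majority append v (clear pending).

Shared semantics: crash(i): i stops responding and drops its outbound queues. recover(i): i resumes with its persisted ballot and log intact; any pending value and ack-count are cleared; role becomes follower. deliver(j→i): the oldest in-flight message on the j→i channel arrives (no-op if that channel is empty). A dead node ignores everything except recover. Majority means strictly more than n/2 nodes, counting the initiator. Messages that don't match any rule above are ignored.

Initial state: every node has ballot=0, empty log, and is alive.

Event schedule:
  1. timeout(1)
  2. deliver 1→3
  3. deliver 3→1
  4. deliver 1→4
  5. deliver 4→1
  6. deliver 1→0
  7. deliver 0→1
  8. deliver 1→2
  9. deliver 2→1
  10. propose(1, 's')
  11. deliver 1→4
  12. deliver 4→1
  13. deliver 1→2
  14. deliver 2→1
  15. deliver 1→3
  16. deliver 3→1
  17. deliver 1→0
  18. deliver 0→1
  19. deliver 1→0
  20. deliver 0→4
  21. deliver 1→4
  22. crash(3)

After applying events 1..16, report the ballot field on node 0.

6

1. timeout(1):  <1:cand b6 ->
2. deliver 1→3:  <3:foll b6 ->
3. deliver 3→1:  nop
4. deliver 1→4:  <4:foll b6 ->
5. deliver 4→1:  <1:lead b6 ->
6. deliver 1→0:  <0:foll b6 ->
7. deliver 0→1:  nop
8. deliver 1→2:  <2:foll b6 ->
9. deliver 2→1:  nop
10. propose(1,'s'):  nop
11. deliver 1→4:  <4:foll b6 s>
12. deliver 4→1:  nop
13. deliver 1→2:  <2:foll b6 s>
14. deliver 2→1:  <1:lead b6 s>
15. deliver 1→3:  <3:foll b6 s>
16. deliver 3→1:  nop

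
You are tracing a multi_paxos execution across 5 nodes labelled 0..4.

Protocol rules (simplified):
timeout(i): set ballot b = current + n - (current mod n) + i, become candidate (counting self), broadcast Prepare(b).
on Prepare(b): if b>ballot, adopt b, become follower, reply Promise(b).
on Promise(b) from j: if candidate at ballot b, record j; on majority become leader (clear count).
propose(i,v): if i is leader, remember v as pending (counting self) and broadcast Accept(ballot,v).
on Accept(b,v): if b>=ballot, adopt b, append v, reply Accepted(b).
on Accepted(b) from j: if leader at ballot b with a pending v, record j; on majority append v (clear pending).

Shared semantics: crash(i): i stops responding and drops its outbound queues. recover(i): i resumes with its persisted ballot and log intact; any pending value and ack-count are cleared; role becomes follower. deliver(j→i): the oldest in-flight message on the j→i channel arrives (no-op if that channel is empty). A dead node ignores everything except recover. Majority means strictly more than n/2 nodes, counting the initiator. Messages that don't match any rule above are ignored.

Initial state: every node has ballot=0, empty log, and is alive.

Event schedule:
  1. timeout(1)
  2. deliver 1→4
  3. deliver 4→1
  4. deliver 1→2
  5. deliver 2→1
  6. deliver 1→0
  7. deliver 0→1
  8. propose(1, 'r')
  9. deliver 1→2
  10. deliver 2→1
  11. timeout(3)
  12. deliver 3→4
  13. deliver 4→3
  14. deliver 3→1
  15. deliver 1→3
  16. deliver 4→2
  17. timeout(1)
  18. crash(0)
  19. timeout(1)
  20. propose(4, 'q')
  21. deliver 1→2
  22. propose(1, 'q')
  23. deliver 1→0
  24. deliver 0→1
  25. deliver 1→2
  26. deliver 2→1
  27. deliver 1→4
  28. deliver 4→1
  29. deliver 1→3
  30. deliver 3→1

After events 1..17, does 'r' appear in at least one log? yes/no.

1. timeout(1):  <1:cand b6 ->
2. deliver 1→4:  <4:foll b6 ->
3. deliver 4→1:  nop
4. deliver 1→2:  <2:foll b6 ->
5. deliver 2→1:  <1:lead b6 ->
6. deliver 1→0:  <0:foll b6 ->
7. deliver 0→1:  nop
8. propose(1,'r'):  nop
9. deliver 1→2:  <2:foll b6 r>
10. deliver 2→1:  nop
11. timeout(3):  <3:cand b8 ->
12. deliver 3→4:  <4:foll b8 ->
13. deliver 4→3:  nop
14. deliver 3→1:  <1:foll b8 ->
15. deliver 1→3:  nop
16. deliver 4→2:  nop
17. timeout(1):  <1:cand b11 ->

yes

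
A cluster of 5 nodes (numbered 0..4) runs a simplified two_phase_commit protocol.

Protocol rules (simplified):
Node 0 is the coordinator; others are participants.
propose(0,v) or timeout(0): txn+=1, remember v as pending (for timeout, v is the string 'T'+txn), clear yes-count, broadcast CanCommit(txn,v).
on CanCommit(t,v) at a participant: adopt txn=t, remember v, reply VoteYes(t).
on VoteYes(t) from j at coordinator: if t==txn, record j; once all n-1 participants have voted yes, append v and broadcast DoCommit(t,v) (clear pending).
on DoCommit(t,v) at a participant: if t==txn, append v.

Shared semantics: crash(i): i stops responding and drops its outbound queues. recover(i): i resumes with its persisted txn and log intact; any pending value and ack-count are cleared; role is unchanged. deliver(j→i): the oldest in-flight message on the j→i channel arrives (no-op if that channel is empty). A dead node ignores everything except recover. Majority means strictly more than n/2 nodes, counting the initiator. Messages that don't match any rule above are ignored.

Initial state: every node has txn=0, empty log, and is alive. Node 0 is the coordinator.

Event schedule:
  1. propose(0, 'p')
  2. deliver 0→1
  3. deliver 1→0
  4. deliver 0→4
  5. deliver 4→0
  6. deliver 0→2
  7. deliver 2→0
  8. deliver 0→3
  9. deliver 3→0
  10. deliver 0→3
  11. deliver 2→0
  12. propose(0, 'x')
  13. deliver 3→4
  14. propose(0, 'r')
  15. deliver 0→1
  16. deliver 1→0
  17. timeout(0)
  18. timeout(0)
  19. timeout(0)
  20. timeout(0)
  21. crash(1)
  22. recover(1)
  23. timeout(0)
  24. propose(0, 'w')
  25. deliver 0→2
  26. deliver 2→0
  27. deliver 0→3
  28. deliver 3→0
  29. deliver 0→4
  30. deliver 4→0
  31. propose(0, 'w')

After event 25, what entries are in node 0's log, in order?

p

e1 propose(0,'p'): 0[coor,t=1,-]
e2 deliver 0→1: 1[part,t=1,-]
e3 deliver 1→0: ·
e4 deliver 0→4: 4[part,t=1,-]
e5 deliver 4→0: ·
e6 deliver 0→2: 2[part,t=1,-]
e7 deliver 2→0: ·
e8 deliver 0→3: 3[part,t=1,-]
e9 deliver 3→0: 0[coor,t=1,p]
e10 deliver 0→3: 3[part,t=1,p]
e11 deliver 2→0: ·
e12 propose(0,'x'): 0[coor,t=2,p]
e13 deliver 3→4: ·
e14 propose(0,'r'): 0[coor,t=3,p]
e15 deliver 0→1: 1[part,t=1,p]
e16 deliver 1→0: ·
e17 timeout(0): 0[coor,t=4,p]
e18 timeout(0): 0[coor,t=5,p]
e19 timeout(0): 0[coor,t=6,p]
e20 timeout(0): 0[coor,t=7,p]
e21 crash(1): 1[✗part,t=1,p]
e22 recover(1): 1[part,t=1,p]
e23 timeout(0): 0[coor,t=8,p]
e24 propose(0,'w'): 0[coor,t=9,p]
e25 deliver 0→2: 2[part,t=1,p]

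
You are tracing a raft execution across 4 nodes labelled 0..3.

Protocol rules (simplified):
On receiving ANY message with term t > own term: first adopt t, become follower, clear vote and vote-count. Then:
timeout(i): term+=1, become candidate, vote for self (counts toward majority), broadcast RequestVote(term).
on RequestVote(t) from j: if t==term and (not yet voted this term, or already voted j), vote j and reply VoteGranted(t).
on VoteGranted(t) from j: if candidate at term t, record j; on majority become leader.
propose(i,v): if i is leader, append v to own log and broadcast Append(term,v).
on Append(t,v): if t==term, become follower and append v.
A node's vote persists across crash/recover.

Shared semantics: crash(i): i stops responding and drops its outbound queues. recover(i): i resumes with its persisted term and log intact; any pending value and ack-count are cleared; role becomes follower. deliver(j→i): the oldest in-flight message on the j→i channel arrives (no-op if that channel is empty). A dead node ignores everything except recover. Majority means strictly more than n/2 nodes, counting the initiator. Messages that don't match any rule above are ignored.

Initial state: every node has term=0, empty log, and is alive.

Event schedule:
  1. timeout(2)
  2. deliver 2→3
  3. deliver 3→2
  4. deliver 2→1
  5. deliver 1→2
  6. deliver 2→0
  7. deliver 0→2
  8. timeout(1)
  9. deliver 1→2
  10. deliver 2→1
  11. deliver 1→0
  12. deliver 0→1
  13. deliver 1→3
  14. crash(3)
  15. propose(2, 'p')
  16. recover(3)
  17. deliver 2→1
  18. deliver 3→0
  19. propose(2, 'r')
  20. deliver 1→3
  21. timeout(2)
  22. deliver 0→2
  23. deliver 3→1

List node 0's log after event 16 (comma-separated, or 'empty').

empty

after 1 — timeout(2): n2:cand/t1/[-]
after 2 — deliver 2→3: n3:foll/t1/[-]
after 3 — deliver 3→2: ·
after 4 — deliver 2→1: n1:foll/t1/[-]
after 5 — deliver 1→2: n2:lead/t1/[-]
after 6 — deliver 2→0: n0:foll/t1/[-]
after 7 — deliver 0→2: ·
after 8 — timeout(1): n1:cand/t2/[-]
after 9 — deliver 1→2: n2:foll/t2/[-]
after 10 — deliver 2→1: ·
after 11 — deliver 1→0: n0:foll/t2/[-]
after 12 — deliver 0→1: n1:lead/t2/[-]
after 13 — deliver 1→3: n3:foll/t2/[-]
after 14 — crash(3): n3:✗foll/t2/[-]
after 15 — propose(2,'p'): ·
after 16 — recover(3): n3:foll/t2/[-]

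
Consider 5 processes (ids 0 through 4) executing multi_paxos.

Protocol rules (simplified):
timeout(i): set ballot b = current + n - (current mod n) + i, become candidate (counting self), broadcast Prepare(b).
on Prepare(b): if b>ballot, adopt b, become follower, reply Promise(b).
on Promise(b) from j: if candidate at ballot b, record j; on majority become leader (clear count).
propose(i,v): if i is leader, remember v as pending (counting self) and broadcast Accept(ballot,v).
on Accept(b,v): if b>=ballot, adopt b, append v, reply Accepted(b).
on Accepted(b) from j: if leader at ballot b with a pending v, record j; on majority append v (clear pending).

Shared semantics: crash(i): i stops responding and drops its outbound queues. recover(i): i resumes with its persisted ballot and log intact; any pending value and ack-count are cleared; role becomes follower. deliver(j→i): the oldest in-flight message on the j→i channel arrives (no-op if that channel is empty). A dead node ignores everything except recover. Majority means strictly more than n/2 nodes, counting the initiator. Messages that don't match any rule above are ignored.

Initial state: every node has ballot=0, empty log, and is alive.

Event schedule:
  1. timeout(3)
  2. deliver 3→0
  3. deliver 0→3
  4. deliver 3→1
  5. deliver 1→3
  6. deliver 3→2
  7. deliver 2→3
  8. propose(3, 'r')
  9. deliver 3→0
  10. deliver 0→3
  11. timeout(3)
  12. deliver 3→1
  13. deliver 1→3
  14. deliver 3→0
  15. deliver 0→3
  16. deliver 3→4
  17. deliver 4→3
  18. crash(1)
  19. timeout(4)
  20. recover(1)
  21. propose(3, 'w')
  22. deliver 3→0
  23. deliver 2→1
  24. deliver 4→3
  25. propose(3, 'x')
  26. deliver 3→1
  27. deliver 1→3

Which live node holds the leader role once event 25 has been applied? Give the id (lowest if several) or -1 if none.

1. timeout(3):  <3:cand b8 ->
2. deliver 3→0:  <0:foll b8 ->
3. deliver 0→3:  nop
4. deliver 3→1:  <1:foll b8 ->
5. deliver 1→3:  <3:lead b8 ->
6. deliver 3→2:  <2:foll b8 ->
7. deliver 2→3:  nop
8. propose(3,'r'):  nop
9. deliver 3→0:  <0:foll b8 r>
10. deliver 0→3:  nop
11. timeout(3):  <3:cand b13 ->
12. deliver 3→1:  <1:foll b8 r>
13. deliver 1→3:  nop
14. deliver 3→0:  <0:foll b13 r>
15. deliver 0→3:  nop
16. deliver 3→4:  <4:foll b8 ->
17. deliver 4→3:  nop
18. crash(1):  <1:✗foll b8 r>
19. timeout(4):  <4:cand b14 ->
20. recover(1):  <1:foll b8 r>
21. propose(3,'w'):  nop
22. deliver 3→0:  nop
23. deliver 2→1:  nop
24. deliver 4→3:  <3:foll b14 ->
25. propose(3,'x'):  nop

-1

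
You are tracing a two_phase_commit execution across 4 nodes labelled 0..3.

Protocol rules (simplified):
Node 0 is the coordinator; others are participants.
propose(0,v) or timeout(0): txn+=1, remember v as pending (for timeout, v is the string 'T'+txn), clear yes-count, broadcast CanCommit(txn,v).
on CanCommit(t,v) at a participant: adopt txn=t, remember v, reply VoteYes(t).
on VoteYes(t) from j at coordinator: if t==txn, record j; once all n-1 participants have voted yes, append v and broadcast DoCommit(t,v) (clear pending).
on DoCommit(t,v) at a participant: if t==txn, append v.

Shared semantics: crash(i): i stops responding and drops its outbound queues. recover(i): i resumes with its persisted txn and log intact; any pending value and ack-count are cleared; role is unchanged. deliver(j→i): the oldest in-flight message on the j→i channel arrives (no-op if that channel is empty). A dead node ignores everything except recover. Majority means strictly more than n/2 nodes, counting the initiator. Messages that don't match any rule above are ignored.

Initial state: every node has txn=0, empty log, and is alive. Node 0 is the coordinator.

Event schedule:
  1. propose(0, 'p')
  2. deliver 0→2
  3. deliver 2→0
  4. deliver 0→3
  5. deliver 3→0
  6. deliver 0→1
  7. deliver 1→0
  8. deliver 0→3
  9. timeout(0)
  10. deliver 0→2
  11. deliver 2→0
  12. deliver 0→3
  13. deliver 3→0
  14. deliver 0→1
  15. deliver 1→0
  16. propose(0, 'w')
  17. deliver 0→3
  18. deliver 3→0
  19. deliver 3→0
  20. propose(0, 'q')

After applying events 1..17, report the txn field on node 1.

1

step 1 propose(0,'p'): 0={coor,t=1,log=-}
step 2 deliver 0→2: 2={part,t=1,log=-}
step 3 deliver 2→0: —
step 4 deliver 0→3: 3={part,t=1,log=-}
step 5 deliver 3→0: —
step 6 deliver 0→1: 1={part,t=1,log=-}
step 7 deliver 1→0: 0={coor,t=1,log=p}
step 8 deliver 0→3: 3={part,t=1,log=p}
step 9 timeout(0): 0={coor,t=2,log=p}
step 10 deliver 0→2: 2={part,t=1,log=p}
step 11 deliver 2→0: —
step 12 deliver 0→3: 3={part,t=2,log=p}
step 13 deliver 3→0: —
step 14 deliver 0→1: 1={part,t=1,log=p}
step 15 deliver 1→0: —
step 16 propose(0,'w'): 0={coor,t=3,log=p}
step 17 deliver 0→3: 3={part,t=3,log=p}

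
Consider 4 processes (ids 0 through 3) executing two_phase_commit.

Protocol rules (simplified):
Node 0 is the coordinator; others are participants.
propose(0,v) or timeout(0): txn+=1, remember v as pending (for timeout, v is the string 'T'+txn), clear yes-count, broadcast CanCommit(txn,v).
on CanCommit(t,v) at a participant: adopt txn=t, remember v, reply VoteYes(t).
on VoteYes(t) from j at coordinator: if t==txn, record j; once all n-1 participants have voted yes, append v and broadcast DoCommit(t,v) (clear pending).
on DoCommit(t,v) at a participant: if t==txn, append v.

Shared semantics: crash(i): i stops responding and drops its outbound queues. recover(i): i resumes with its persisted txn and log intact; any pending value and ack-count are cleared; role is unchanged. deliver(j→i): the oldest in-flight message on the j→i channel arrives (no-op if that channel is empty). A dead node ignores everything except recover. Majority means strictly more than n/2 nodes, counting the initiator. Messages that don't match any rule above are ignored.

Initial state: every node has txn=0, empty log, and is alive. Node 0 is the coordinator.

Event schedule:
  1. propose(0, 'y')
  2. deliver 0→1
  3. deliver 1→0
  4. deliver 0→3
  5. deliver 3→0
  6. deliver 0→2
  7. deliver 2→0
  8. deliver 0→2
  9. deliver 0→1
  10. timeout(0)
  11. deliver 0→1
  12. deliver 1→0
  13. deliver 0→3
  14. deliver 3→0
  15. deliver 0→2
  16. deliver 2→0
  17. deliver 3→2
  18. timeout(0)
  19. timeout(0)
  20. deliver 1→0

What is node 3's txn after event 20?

1

after 1 — propose(0,'y'): n0:coor/t1/[-]
after 2 — deliver 0→1: n1:part/t1/[-]
after 3 — deliver 1→0: ·
after 4 — deliver 0→3: n3:part/t1/[-]
after 5 — deliver 3→0: ·
after 6 — deliver 0→2: n2:part/t1/[-]
after 7 — deliver 2→0: n0:coor/t1/[y]
after 8 — deliver 0→2: n2:part/t1/[y]
after 9 — deliver 0→1: n1:part/t1/[y]
after 10 — timeout(0): n0:coor/t2/[y]
after 11 — deliver 0→1: n1:part/t2/[y]
after 12 — deliver 1→0: ·
after 13 — deliver 0→3: n3:part/t1/[y]
after 14 — deliver 3→0: ·
after 15 — deliver 0→2: n2:part/t2/[y]
after 16 — deliver 2→0: ·
after 17 — deliver 3→2: ·
after 18 — timeout(0): n0:coor/t3/[y]
after 19 — timeout(0): n0:coor/t4/[y]
after 20 — deliver 1→0: ·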